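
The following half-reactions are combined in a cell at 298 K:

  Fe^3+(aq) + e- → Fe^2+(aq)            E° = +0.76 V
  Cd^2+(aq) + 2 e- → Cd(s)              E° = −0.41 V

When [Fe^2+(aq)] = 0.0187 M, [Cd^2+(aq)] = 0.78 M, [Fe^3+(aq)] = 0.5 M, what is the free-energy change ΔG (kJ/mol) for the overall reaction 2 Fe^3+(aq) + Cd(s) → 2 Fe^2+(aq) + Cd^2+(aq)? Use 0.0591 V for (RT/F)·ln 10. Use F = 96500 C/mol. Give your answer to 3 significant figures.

−243 kJ/mol

E°cell = +0.76 − (−0.41) = +1.17 V; the balanced reaction transfers n = 2 electrons.
Here Q = ([Fe^2+(aq)]^2·[Cd^2+(aq)]) / [Fe^3+(aq)]^2 = 0.00109 (log Q = −2.962), giving E = +1.17 − (0.0591/2)·(−2.962) = +1.2575 V.
ΔG = −nFE = −(2)(96500)(+1.2575) J/mol = −243 kJ/mol.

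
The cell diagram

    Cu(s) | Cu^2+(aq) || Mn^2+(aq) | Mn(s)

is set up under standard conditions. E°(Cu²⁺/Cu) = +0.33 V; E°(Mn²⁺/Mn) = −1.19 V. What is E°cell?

By convention the left-hand electrode in cell notation is the anode (oxidation) and the right-hand electrode is the cathode (reduction).
E°cell = E°(right) − E°(left) = −1.19 − (+0.33) = −1.52 V.
The negative sign shows that, as written, the cell would require an external voltage to drive the reaction.

−1.52 V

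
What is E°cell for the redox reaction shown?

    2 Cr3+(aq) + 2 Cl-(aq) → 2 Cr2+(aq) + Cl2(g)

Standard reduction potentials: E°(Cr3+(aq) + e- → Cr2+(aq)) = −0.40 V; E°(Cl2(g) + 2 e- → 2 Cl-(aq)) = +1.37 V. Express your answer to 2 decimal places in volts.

In the reaction as written, Cr3+(aq) is reduced (cathode) and Cl2(g) is produced by oxidation at the anode.
E°cell = E°(cathode) − E°(anode) = −0.40 − (+1.37) = −1.77 V.

−1.77 V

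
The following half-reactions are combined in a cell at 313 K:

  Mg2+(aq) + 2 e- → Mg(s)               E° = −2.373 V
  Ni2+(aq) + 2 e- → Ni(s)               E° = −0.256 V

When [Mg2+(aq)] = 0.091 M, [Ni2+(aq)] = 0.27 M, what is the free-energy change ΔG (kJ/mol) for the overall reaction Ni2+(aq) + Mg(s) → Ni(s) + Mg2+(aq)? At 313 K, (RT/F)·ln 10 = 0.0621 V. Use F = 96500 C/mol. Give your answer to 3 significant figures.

E°cell = −0.256 − (−2.373) = +2.117 V; the balanced reaction transfers n = 2 electrons.
Here Q = [Mg2+(aq)] / [Ni2+(aq)] = 0.337 (log Q = −0.472), giving E = +2.117 − (0.0621/2)·(−0.472) = +2.1317 V.
ΔG = −nFE = −(2)(96500)(+2.1317) J/mol = −411 kJ/mol.

−411 kJ/mol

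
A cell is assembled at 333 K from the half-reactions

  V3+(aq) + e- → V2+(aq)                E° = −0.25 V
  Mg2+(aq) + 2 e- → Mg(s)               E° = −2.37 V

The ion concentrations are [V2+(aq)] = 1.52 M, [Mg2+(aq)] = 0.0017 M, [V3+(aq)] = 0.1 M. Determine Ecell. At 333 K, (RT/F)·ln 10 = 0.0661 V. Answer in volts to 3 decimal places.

+2.133 V

V³⁺/V²⁺ is reduced (cathode, E° = −0.25 V) and Mg²⁺/Mg is oxidized (anode).
E°cell = −0.25 − (−2.37) = +2.12 V, with n = 2 electrons transferred.
For the overall reaction 2 V3+(aq) + Mg(s) → 2 V2+(aq) + Mg2+(aq), Q = ([V2+(aq)]^2·[Mg2+(aq)]) / [V3+(aq)]^2 = 0.393, giving log Q = −0.406.
E = E° − (0.0661/n)·log Q = +2.12 − (0.0661/2)(−0.406) = +2.133 V.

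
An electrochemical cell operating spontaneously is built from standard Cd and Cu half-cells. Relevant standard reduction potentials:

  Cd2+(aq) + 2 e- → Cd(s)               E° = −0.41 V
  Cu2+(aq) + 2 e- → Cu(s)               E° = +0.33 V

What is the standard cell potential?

Of the two couples in this cell, the one with the more positive reduction potential is reduced at the cathode: here that is Cu²⁺/Cu (+0.33 V); Cd²⁺/Cd (−0.41 V) is the anode.
E°cell = E°(cathode) − E°(anode) = +0.33 − (−0.41) = +0.74 V.

+0.74 V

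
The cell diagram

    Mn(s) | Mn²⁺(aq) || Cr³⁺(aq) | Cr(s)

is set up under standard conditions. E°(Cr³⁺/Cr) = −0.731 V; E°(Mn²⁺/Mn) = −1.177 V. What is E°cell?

+0.446 V

By convention the left-hand electrode in cell notation is the anode (oxidation) and the right-hand electrode is the cathode (reduction).
E°cell = E°(right) − E°(left) = −0.731 − (−1.177) = +0.446 V.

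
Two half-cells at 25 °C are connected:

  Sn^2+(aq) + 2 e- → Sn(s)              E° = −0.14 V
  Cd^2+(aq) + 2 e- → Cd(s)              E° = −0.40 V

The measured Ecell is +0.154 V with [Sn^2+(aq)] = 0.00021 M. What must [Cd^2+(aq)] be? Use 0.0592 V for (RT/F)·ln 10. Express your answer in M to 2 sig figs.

0.80 M

The Sn²⁺/Sn couple has the larger reduction potential, so it is the cathode: E°cell = −0.14 − (−0.40) = +0.26 V and n = 2.
Since E = E° − (0.0592/n)·log Q, log Q = n(E° − E)/0.0592 = 3.581.
The balanced reaction is Sn^2+(aq) + Cd(s) → Sn(s) + Cd^2+(aq), so Q = [Cd^2+(aq)] / [Sn^2+(aq)].
Substituting the known concentrations and solving, log [Cd^2+(aq)] = −0.097 and [Cd^2+(aq)] = 0.80 M.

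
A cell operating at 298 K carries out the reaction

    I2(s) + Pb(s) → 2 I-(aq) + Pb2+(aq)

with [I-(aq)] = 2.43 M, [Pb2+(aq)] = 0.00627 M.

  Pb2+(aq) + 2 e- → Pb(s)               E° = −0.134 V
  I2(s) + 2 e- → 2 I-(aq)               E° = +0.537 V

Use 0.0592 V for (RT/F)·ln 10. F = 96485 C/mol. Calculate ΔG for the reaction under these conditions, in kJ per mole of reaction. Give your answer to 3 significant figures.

−138 kJ/mol

With I₂/I⁻ reduced at the cathode, E°cell = +0.537 − (−0.134) = +0.671 V and n = 2.
Q = [I-(aq)]^2·[Pb2+(aq)] = 0.037, so log Q = −1.432 and E = +0.671 − (0.0592/2)(−1.432) = +0.7134 V.
Then ΔG = −nFE = −2 × 96485 × +0.7134 J/mol = −138 kJ/mol.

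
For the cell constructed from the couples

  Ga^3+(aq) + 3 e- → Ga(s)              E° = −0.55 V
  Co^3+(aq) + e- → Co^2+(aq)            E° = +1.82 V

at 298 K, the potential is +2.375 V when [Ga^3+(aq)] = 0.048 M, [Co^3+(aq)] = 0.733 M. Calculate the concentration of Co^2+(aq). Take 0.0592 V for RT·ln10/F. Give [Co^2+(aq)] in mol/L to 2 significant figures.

1.7 M

With Co³⁺/Co²⁺ at the cathode and Ga³⁺/Ga at the anode, E°cell = +1.82 − (−0.55) = +2.37 V (n = 3).
Since E = E° − (0.0592/n)·log Q, log Q = n(E° − E)/0.0592 = −0.253.
For 3 Co^3+(aq) + Ga(s) → 3 Co^2+(aq) + Ga^3+(aq), the reaction quotient is Q = ([Co^2+(aq)]^3·[Ga^3+(aq)]) / [Co^3+(aq)]^3.
Isolating [Co^2+(aq)] in Q = 10^{−0.253} yields log [Co^2+(aq)] = 0.220, i.e. 1.7 M.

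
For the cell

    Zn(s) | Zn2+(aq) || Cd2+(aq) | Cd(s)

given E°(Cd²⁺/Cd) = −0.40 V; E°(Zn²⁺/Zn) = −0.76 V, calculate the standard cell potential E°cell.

+0.36 V

By convention the left-hand electrode in cell notation is the anode (oxidation) and the right-hand electrode is the cathode (reduction).
E°cell = E°(right) − E°(left) = −0.40 − (−0.76) = +0.36 V.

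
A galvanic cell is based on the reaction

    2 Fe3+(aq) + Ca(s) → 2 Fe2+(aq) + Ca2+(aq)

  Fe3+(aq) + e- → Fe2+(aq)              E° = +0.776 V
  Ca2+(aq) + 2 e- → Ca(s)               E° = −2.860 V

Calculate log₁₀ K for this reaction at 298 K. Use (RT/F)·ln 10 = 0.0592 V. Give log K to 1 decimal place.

The Fe³⁺/Fe²⁺ couple is reduced (cathode); E°cell = +0.776 − (−2.860) = +3.636 V with n = 2.
At equilibrium E = 0, so log K = nE°cell / 0.0592 = (2)(+3.636) / 0.0592 = 122.8.

log K = 122.8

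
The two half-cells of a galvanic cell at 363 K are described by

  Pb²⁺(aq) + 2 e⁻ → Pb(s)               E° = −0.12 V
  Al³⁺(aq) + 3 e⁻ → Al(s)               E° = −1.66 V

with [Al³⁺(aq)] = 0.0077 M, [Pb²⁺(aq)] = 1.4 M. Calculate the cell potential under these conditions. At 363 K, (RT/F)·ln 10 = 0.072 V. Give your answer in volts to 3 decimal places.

Pb²⁺/Pb is reduced (cathode, E° = −0.12 V) and Al³⁺/Al is oxidized (anode).
The standard potential is −0.12 − (−1.66) = +1.54 V and the balanced reaction transfers n = 6 electrons.
The balanced reaction is 3 Pb²⁺(aq) + 2 Al(s) → 3 Pb(s) + 2 Al³⁺(aq), so Q = [Al³⁺(aq)]^2 / [Pb²⁺(aq)]^3 = 2.16×10^−5 and log Q = −4.665.
Applying E = E° − (RT ln10/nF)·log Q gives +1.54 − (0.072/6)(−4.665) = +1.596 V.

+1.596 V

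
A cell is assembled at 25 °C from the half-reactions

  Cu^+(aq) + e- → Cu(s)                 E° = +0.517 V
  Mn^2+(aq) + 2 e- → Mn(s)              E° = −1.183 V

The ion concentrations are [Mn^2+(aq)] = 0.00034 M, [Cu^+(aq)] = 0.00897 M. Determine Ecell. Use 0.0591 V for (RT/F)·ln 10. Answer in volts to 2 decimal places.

The Cu⁺/Cu couple has the more positive E°, so it is the cathode; Mn²⁺/Mn is the anode.
E°cell = +0.517 − (−1.183) = +1.700 V, with n = 2 electrons transferred.
For the overall reaction 2 Cu^+(aq) + Mn(s) → 2 Cu(s) + Mn^2+(aq), Q = [Mn^2+(aq)] / [Cu^+(aq)]^2 = 4.23, giving log Q = 0.626.
E = E° − (0.0591/n)·log Q = +1.700 − (0.0591/2)(0.626) = +1.68 V.

+1.68 V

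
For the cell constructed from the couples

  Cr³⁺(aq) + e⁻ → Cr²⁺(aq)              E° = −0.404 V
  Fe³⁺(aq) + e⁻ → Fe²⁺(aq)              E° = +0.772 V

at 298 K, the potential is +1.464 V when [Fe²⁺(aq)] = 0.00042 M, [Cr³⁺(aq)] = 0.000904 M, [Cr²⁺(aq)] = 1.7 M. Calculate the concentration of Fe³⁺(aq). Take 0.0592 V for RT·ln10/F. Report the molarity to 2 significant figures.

0.016 M

Fe³⁺/Fe²⁺ is the cathode (higher E°); E°cell = +0.772 − (−0.404) = +1.176 V with n = 1.
Rearranging E = E° − (0.0592/n)·log Q gives log Q = 1(+1.176 − (+1.464))/0.0592 = −4.865.
The balanced reaction is Fe³⁺(aq) + Cr²⁺(aq) → Fe²⁺(aq) + Cr³⁺(aq), so Q = ([Fe²⁺(aq)]·[Cr³⁺(aq)]) / ([Fe³⁺(aq)]·[Cr²⁺(aq)]).
Isolating [Fe³⁺(aq)] in Q = 10^{−4.865} yields log [Fe³⁺(aq)] = −1.786, i.e. 0.016 M.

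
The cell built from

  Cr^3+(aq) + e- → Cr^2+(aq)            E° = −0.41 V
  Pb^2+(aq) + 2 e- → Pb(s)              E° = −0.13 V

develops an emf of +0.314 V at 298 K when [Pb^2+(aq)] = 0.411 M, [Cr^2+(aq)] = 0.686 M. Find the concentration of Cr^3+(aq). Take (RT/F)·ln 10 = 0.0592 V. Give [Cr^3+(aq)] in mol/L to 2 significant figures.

0.12 M

The Pb²⁺/Pb couple has the larger reduction potential, so it is the cathode: E°cell = −0.13 − (−0.41) = +0.28 V and n = 2.
Rearranging E = E° − (0.0592/n)·log Q gives log Q = 2(+0.28 − (+0.314))/0.0592 = −1.149.
Balancing electrons gives Pb^2+(aq) + 2 Cr^2+(aq) → Pb(s) + 2 Cr^3+(aq); thus Q = [Cr^3+(aq)]^2 / ([Pb^2+(aq)]·[Cr^2+(aq)]^2).
Solving for the unknown gives log [Cr^3+(aq)] = −0.931, so [Cr^3+(aq)] ≈ 0.12 M.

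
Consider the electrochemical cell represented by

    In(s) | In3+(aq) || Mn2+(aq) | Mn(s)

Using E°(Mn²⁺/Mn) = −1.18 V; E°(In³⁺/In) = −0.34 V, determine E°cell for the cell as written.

−0.84 V

By convention the left-hand electrode in cell notation is the anode (oxidation) and the right-hand electrode is the cathode (reduction).
E°cell = E°(right) − E°(left) = −1.18 − (−0.34) = −0.84 V.
The negative sign shows that, as written, the cell would require an external voltage to drive the reaction.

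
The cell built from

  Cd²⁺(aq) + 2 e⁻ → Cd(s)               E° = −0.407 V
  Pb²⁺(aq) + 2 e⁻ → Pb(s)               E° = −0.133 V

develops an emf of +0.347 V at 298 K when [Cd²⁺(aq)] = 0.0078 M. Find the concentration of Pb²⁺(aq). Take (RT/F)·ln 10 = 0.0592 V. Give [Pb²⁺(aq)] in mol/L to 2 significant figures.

With Pb²⁺/Pb at the cathode and Cd²⁺/Cd at the anode, E°cell = −0.133 − (−0.407) = +0.274 V (n = 2).
Rearranging E = E° − (0.0592/n)·log Q gives log Q = 2(+0.274 − (+0.347))/0.0592 = −2.466.
The balanced reaction is Pb²⁺(aq) + Cd(s) → Pb(s) + Cd²⁺(aq), so Q = [Cd²⁺(aq)] / [Pb²⁺(aq)].
Solving for the unknown gives log [Pb²⁺(aq)] = 0.358, so [Pb²⁺(aq)] ≈ 2.3 M.

2.3 M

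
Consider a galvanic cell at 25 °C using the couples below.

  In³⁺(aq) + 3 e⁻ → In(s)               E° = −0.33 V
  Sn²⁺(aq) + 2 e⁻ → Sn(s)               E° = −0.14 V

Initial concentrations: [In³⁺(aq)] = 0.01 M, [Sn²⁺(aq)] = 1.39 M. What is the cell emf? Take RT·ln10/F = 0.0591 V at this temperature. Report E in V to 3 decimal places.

Since E°(Sn²⁺/Sn) > E°(In³⁺/In), Sn²⁺/Sn serves as the cathode.
E°cell = −0.14 − (−0.33) = +0.19 V, with n = 6 electrons transferred.
The balanced reaction is 3 Sn²⁺(aq) + 2 In(s) → 3 Sn(s) + 2 In³⁺(aq), so Q = [In³⁺(aq)]^2 / [Sn²⁺(aq)]^3 = 3.72×10^−5 and log Q = −4.429.
Applying E = E° − (RT ln10/nF)·log Q gives +0.19 − (0.0591/6)(−4.429) = +0.234 V.

+0.234 V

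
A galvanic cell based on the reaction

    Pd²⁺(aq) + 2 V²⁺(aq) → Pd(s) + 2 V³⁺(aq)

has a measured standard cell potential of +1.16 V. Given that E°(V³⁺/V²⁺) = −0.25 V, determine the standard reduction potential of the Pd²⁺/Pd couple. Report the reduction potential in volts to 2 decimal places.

+0.91 V

In the reaction as written the Pd²⁺/Pd couple is reduced (cathode) and V³⁺/V²⁺ is oxidized (anode), so E°cell = E°(Pd²⁺/Pd) − E°(V³⁺/V²⁺).
E°(Pd²⁺/Pd) = E°cell + E°(anode) = +1.16 + (−0.25) = +0.91 V.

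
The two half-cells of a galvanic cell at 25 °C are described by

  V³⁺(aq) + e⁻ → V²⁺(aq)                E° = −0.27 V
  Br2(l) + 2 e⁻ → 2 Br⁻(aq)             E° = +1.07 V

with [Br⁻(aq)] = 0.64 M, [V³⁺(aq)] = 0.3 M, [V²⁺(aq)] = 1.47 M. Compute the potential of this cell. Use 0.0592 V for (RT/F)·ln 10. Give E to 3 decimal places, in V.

+1.392 V

Br₂/Br⁻ is reduced (cathode, E° = +1.07 V) and V³⁺/V²⁺ is oxidized (anode).
E°cell = +1.07 − (−0.27) = +1.34 V, with n = 2 electrons transferred.
For the overall reaction Br2(l) + 2 V²⁺(aq) → 2 Br⁻(aq) + 2 V³⁺(aq), Q = ([Br⁻(aq)]^2·[V³⁺(aq)]^2) / [V²⁺(aq)]^2 = 0.0171, giving log Q = −1.768.
Applying E = E° − (RT ln10/nF)·log Q gives +1.34 − (0.0592/2)(−1.768) = +1.392 V.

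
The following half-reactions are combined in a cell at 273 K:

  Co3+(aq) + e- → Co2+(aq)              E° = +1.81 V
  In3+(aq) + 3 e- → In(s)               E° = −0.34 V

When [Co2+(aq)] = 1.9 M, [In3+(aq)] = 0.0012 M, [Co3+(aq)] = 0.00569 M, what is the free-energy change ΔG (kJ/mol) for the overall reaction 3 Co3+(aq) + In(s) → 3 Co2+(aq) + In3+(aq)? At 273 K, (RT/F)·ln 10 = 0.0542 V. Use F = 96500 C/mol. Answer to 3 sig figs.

−598 kJ/mol

E°cell = +1.81 − (−0.34) = +2.15 V; the balanced reaction transfers n = 3 electrons.
Here Q = ([Co2+(aq)]^3·[In3+(aq)]) / [Co3+(aq)]^3 = 4.47×10^4 (log Q = 4.650), giving E = +2.15 − (0.0542/3)·(4.650) = +2.0660 V.
ΔG = −nFE = −(3)(96500)(+2.0660) J/mol = −598 kJ/mol.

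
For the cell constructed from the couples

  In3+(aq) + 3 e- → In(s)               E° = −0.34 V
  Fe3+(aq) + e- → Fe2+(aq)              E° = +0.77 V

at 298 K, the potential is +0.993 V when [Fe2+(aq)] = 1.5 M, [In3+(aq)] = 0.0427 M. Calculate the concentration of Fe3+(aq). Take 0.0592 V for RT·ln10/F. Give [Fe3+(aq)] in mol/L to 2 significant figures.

The Fe³⁺/Fe²⁺ couple has the larger reduction potential, so it is the cathode: E°cell = +0.77 − (−0.34) = +1.11 V and n = 3.
From the Nernst equation, log Q = n(E° − E)/0.0592 = 3·(+1.11 − (+0.993))/0.0592 = 5.929.
Balancing electrons gives 3 Fe3+(aq) + In(s) → 3 Fe2+(aq) + In3+(aq); thus Q = ([Fe2+(aq)]^3·[In3+(aq)]) / [Fe3+(aq)]^3.
Isolating [Fe3+(aq)] in Q = 10^{5.929} yields log [Fe3+(aq)] = −2.257, i.e. 0.0055 M.

0.0055 M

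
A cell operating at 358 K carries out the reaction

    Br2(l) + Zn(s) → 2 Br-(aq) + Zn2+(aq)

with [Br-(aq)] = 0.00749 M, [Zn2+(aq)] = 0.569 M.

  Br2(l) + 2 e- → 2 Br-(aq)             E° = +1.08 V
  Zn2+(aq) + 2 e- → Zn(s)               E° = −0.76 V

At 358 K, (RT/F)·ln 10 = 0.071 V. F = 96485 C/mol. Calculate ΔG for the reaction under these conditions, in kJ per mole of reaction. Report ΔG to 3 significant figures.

−386 kJ/mol

E°cell = +1.08 − (−0.76) = +1.84 V; the balanced reaction transfers n = 2 electrons.
Here Q = [Br-(aq)]^2·[Zn2+(aq)] = 3.19×10^−5 (log Q = −4.496), giving E = +1.84 − (0.071/2)·(−4.496) = +1.9996 V.
ΔG = −nFE = −(2)(96485)(+1.9996) J/mol = −386 kJ/mol.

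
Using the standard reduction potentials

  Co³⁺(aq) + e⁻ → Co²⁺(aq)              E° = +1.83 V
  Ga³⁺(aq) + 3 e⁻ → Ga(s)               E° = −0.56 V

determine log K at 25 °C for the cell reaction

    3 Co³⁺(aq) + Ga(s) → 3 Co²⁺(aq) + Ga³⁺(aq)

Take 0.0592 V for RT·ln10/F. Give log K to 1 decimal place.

The Co³⁺/Co²⁺ couple is reduced (cathode); E°cell = +1.83 − (−0.56) = +2.39 V with n = 3.
At equilibrium E = 0, so log K = nE°cell / 0.0592 = (3)(+2.39) / 0.0592 = 121.1.

log K = 121.1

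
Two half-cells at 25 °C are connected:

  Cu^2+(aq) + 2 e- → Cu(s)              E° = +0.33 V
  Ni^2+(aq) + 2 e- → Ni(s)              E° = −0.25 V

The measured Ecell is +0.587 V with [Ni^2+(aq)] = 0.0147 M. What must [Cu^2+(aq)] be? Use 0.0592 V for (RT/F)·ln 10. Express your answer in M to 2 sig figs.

With Cu²⁺/Cu at the cathode and Ni²⁺/Ni at the anode, E°cell = +0.33 − (−0.25) = +0.58 V (n = 2).
Since E = E° − (0.0592/n)·log Q, log Q = n(E° − E)/0.0592 = −0.236.
The balanced reaction is Cu^2+(aq) + Ni(s) → Cu(s) + Ni^2+(aq), so Q = [Ni^2+(aq)] / [Cu^2+(aq)].
Isolating [Cu^2+(aq)] in Q = 10^{−0.236} yields log [Cu^2+(aq)] = −1.597, i.e. 0.025 M.

0.025 M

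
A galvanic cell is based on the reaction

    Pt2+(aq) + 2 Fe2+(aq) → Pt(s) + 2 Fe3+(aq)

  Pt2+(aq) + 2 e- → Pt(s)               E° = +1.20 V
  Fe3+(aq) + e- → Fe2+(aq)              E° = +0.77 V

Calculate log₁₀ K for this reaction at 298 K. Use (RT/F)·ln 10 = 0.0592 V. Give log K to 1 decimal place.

log K = 14.5

The Pt²⁺/Pt couple is reduced (cathode); E°cell = +1.20 − (+0.77) = +0.43 V with n = 2.
At equilibrium E = 0, so log K = nE°cell / 0.0592 = (2)(+0.43) / 0.0592 = 14.5.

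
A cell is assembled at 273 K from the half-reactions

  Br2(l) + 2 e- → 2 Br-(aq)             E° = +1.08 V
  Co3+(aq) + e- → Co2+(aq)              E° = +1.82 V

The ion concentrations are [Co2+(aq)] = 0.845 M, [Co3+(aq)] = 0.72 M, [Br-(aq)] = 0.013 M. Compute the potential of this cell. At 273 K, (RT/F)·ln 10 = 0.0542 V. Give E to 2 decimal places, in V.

Since E°(Co³⁺/Co²⁺) > E°(Br₂/Br⁻), Co³⁺/Co²⁺ serves as the cathode.
The standard potential is +1.82 − (+1.08) = +0.74 V and the balanced reaction transfers n = 2 electrons.
Balancing gives 2 Co3+(aq) + 2 Br-(aq) → 2 Co2+(aq) + Br2(l); hence Q = [Co2+(aq)]^2 / ([Co3+(aq)]^2·[Br-(aq)]^2) = 8.15×10^3 (log Q = 3.911).
By the Nernst equation, E = +0.74 − (0.0542/2)·(3.911) = +0.63 V.

+0.63 V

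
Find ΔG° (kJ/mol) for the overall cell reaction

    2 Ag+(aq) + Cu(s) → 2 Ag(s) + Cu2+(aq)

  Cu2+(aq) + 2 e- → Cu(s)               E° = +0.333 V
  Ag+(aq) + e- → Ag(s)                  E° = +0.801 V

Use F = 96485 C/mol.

In the reaction as written Ag+(aq) is reduced, so the Ag⁺/Ag couple is the cathode and Cu²⁺/Cu is the anode.
E°cell = +0.801 − (+0.333) = +0.468 V; balancing electrons gives n = 2.
ΔG° = −nFE°cell = −(2)(96485)(+0.468) J/mol = −90.3 kJ/mol.

−90.3 kJ/mol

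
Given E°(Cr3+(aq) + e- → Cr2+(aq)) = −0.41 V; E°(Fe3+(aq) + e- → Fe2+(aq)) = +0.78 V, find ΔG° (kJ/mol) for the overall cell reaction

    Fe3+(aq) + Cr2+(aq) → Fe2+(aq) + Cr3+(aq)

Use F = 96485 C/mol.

In the reaction as written Fe3+(aq) is reduced, so the Fe³⁺/Fe²⁺ couple is the cathode and Cr³⁺/Cr²⁺ is the anode.
E°cell = +0.78 − (−0.41) = +1.19 V; balancing electrons gives n = 1.
ΔG° = −nFE°cell = −(1)(96485)(+1.19) J/mol = −115 kJ/mol.

−115 kJ/mol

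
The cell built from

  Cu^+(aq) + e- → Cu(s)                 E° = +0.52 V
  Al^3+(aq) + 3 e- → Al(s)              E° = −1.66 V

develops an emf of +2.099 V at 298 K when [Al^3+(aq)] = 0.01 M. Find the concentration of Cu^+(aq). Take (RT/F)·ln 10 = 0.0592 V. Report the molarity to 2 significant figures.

0.0092 M

Cu⁺/Cu is the cathode (higher E°); E°cell = +0.52 − (−1.66) = +2.18 V with n = 3.
Since E = E° − (0.0592/n)·log Q, log Q = n(E° − E)/0.0592 = 4.105.
Balancing electrons gives 3 Cu^+(aq) + Al(s) → 3 Cu(s) + Al^3+(aq); thus Q = [Al^3+(aq)] / [Cu^+(aq)]^3.
Substituting the known concentrations and solving, log [Cu^+(aq)] = −2.035 and [Cu^+(aq)] = 0.0092 M.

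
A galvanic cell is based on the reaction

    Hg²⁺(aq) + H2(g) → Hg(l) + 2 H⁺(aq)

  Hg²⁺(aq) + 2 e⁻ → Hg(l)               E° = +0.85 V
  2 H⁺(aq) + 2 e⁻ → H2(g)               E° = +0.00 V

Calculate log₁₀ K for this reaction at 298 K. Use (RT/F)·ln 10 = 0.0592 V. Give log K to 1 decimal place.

The Hg²⁺/Hg couple is reduced (cathode); E°cell = +0.85 − (+0.00) = +0.85 V with n = 2.
At equilibrium E = 0, so log K = nE°cell / 0.0592 = (2)(+0.85) / 0.0592 = 28.7.

log K = 28.7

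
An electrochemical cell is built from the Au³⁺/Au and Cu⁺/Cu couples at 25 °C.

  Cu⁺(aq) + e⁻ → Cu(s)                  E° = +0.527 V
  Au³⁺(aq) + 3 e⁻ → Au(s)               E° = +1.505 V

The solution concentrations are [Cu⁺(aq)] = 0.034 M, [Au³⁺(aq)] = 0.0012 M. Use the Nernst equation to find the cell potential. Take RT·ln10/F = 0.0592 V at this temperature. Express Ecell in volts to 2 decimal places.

Since E°(Au³⁺/Au) > E°(Cu⁺/Cu), Au³⁺/Au serves as the cathode.
E°cell = +1.505 − (+0.527) = +0.978 V, with n = 3 electrons transferred.
The balanced reaction is Au³⁺(aq) + 3 Cu(s) → Au(s) + 3 Cu⁺(aq), so Q = [Cu⁺(aq)]^3 / [Au³⁺(aq)] = 0.0328 and log Q = −1.485.
Applying E = E° − (RT ln10/nF)·log Q gives +0.978 − (0.0592/3)(−1.485) = +1.01 V.

+1.01 V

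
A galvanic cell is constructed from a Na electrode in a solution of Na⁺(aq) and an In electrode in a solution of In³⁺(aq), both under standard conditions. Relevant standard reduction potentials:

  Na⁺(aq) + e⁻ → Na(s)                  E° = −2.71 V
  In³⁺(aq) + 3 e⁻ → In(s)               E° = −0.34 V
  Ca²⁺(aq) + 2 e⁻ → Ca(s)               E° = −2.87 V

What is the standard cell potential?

The In³⁺/In couple has the higher E°, so In ion is reduced (cathode) and Na is oxidized (anode).
E°cell = E°(cathode) − E°(anode) = −0.34 − (−2.71) = +2.37 V.

+2.37 V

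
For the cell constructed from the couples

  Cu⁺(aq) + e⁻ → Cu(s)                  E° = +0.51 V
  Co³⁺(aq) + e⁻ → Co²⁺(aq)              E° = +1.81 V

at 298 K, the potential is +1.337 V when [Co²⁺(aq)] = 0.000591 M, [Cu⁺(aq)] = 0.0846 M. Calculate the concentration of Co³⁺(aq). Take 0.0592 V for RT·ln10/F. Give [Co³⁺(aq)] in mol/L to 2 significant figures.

0.00021 M

Co³⁺/Co²⁺ is the cathode (higher E°); E°cell = +1.81 − (+0.51) = +1.30 V with n = 1.
Rearranging E = E° − (0.0592/n)·log Q gives log Q = 1(+1.30 − (+1.337))/0.0592 = −0.625.
The balanced reaction is Co³⁺(aq) + Cu(s) → Co²⁺(aq) + Cu⁺(aq), so Q = ([Co²⁺(aq)]·[Cu⁺(aq)]) / [Co³⁺(aq)].
Substituting the known concentrations and solving, log [Co³⁺(aq)] = −3.676 and [Co³⁺(aq)] = 0.00021 M.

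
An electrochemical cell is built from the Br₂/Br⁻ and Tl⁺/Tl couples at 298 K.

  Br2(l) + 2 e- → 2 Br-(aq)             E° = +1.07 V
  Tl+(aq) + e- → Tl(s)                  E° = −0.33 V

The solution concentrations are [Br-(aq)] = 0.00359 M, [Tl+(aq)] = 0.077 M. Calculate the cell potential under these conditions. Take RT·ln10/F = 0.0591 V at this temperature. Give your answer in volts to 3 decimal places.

+1.610 V

Since E°(Br₂/Br⁻) > E°(Tl⁺/Tl), Br₂/Br⁻ serves as the cathode.
The standard potential is +1.07 − (−0.33) = +1.40 V and the balanced reaction transfers n = 2 electrons.
For the overall reaction Br2(l) + 2 Tl(s) → 2 Br-(aq) + 2 Tl+(aq), Q = [Br-(aq)]^2·[Tl+(aq)]^2 = 7.64×10^−8, giving log Q = −7.117.
By the Nernst equation, E = +1.40 − (0.0591/2)·(−7.117) = +1.610 V.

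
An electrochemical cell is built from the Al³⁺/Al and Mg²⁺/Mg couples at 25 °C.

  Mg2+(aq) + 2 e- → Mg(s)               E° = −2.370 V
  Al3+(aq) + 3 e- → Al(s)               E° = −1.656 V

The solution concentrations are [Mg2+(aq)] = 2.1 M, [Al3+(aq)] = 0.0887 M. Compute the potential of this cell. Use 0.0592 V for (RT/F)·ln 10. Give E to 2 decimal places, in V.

The Al³⁺/Al couple has the more positive E°, so it is the cathode; Mg²⁺/Mg is the anode.
The standard potential is −1.656 − (−2.370) = +0.714 V and the balanced reaction transfers n = 6 electrons.
For the overall reaction 2 Al3+(aq) + 3 Mg(s) → 2 Al(s) + 3 Mg2+(aq), Q = [Mg2+(aq)]^3 / [Al3+(aq)]^2 = 1.18×10^3, giving log Q = 3.071.
Applying E = E° − (RT ln10/nF)·log Q gives +0.714 − (0.0592/6)(3.071) = +0.68 V.

+0.68 V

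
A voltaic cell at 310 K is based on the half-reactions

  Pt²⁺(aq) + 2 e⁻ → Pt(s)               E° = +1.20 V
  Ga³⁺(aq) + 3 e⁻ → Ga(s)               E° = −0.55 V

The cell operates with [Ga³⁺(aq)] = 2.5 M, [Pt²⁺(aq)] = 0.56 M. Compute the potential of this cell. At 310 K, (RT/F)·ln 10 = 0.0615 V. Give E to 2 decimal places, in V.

The Pt²⁺/Pt couple has the more positive E°, so it is the cathode; Ga³⁺/Ga is the anode.
E°cell = +1.20 − (−0.55) = +1.75 V, with n = 6 electrons transferred.
For the overall reaction 3 Pt²⁺(aq) + 2 Ga(s) → 3 Pt(s) + 2 Ga³⁺(aq), Q = [Ga³⁺(aq)]^2 / [Pt²⁺(aq)]^3 = 35.6, giving log Q = 1.551.
Applying E = E° − (RT ln10/nF)·log Q gives +1.75 − (0.0615/6)(1.551) = +1.73 V.

+1.73 V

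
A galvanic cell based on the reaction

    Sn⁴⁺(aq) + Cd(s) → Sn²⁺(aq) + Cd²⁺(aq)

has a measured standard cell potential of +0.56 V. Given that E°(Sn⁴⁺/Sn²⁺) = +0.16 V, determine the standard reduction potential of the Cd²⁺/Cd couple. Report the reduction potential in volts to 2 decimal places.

In the reaction as written the Sn⁴⁺/Sn²⁺ couple is reduced (cathode) and Cd²⁺/Cd is oxidized (anode), so E°cell = E°(Sn⁴⁺/Sn²⁺) − E°(Cd²⁺/Cd).
E°(Cd²⁺/Cd) = E°(cathode) − E°cell = +0.16 − (+0.56) = −0.40 V.

−0.40 V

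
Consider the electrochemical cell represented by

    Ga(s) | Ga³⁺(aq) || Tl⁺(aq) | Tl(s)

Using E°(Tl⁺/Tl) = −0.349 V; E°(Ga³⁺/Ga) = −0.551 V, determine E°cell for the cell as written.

+0.202 V

By convention the left-hand electrode in cell notation is the anode (oxidation) and the right-hand electrode is the cathode (reduction).
E°cell = E°(right) − E°(left) = −0.349 − (−0.551) = +0.202 V.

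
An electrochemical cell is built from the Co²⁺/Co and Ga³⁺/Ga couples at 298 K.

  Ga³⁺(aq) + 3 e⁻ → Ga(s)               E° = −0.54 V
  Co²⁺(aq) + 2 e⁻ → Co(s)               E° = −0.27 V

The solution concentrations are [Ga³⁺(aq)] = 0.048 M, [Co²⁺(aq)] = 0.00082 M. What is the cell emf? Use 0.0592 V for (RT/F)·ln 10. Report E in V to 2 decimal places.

Co²⁺/Co is reduced (cathode, E° = −0.27 V) and Ga³⁺/Ga is oxidized (anode).
The standard potential is −0.27 − (−0.54) = +0.27 V and the balanced reaction transfers n = 6 electrons.
Balancing gives 3 Co²⁺(aq) + 2 Ga(s) → 3 Co(s) + 2 Ga³⁺(aq); hence Q = [Ga³⁺(aq)]^2 / [Co²⁺(aq)]^3 = 4.18×10^6 (log Q = 6.621).
E = E° − (0.0592/n)·log Q = +0.27 − (0.0592/6)(6.621) = +0.20 V.

+0.20 V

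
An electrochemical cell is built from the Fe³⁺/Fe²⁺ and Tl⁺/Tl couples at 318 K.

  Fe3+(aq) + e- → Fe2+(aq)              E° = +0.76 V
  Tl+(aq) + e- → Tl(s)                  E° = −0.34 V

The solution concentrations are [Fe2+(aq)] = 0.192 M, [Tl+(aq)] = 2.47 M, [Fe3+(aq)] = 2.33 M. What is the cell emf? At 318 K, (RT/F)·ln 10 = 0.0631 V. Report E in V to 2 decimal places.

Since E°(Fe³⁺/Fe²⁺) > E°(Tl⁺/Tl), Fe³⁺/Fe²⁺ serves as the cathode.
E°cell = E°cat − E°an = +0.76 − (−0.34) = +1.10 V; n = 1.
The balanced reaction is Fe3+(aq) + Tl(s) → Fe2+(aq) + Tl+(aq), so Q = ([Fe2+(aq)]·[Tl+(aq)]) / [Fe3+(aq)] = 0.204 and log Q = −0.691.
By the Nernst equation, E = +1.10 − (0.0631/1)·(−0.691) = +1.14 V.

+1.14 V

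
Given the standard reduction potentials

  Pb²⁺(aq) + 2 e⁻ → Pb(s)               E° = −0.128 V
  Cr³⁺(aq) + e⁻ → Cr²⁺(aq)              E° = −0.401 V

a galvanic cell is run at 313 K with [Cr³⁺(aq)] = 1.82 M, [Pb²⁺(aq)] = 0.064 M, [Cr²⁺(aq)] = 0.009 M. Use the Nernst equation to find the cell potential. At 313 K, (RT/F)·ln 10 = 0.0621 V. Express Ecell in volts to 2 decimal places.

The Pb²⁺/Pb couple has the more positive E°, so it is the cathode; Cr³⁺/Cr²⁺ is the anode.
The standard potential is −0.128 − (−0.401) = +0.273 V and the balanced reaction transfers n = 2 electrons.
Balancing gives Pb²⁺(aq) + 2 Cr²⁺(aq) → Pb(s) + 2 Cr³⁺(aq); hence Q = [Cr³⁺(aq)]^2 / ([Pb²⁺(aq)]·[Cr²⁺(aq)]^2) = 6.39×10^5 (log Q = 5.805).
By the Nernst equation, E = +0.273 − (0.0621/2)·(5.805) = +0.09 V.

+0.09 V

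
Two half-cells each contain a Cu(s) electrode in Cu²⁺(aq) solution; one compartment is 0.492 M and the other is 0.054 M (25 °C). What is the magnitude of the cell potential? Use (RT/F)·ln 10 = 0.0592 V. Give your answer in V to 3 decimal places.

For a concentration cell E°cell = 0, since both electrodes use the same couple.
The compartment with the higher Cu²⁺(aq) concentration (0.492 M) acts as the cathode; ions are reduced there and produced at the dilute (0.054 M) anode.
With n = 2, Ecell = −(0.0592/2)·log([dilute]/[conc]) = −(0.0592/2)·log(0.054/0.492) = +0.028 V.

0.028 V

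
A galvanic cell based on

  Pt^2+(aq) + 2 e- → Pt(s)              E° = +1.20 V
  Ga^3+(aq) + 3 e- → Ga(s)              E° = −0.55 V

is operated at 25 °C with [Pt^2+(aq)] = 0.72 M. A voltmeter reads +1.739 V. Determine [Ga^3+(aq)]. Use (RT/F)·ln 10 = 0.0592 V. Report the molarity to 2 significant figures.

Pt²⁺/Pt is the cathode (higher E°); E°cell = +1.20 − (−0.55) = +1.75 V with n = 6.
Rearranging E = E° − (0.0592/n)·log Q gives log Q = 6(+1.75 − (+1.739))/0.0592 = 1.115.
The balanced reaction is 3 Pt^2+(aq) + 2 Ga(s) → 3 Pt(s) + 2 Ga^3+(aq), so Q = [Ga^3+(aq)]^2 / [Pt^2+(aq)]^3.
Isolating [Ga^3+(aq)] in Q = 10^{1.115} yields log [Ga^3+(aq)] = 0.343, i.e. 2.2 M.

2.2 M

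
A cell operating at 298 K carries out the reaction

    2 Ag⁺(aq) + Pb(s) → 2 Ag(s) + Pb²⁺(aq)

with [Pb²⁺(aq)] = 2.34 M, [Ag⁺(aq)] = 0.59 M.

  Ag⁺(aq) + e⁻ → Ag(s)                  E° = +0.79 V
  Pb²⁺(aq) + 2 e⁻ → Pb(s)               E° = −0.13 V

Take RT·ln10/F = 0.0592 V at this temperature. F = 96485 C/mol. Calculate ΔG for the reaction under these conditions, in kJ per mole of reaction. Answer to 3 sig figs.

E°cell = +0.79 − (−0.13) = +0.92 V; the balanced reaction transfers n = 2 electrons.
Q = [Pb²⁺(aq)] / [Ag⁺(aq)]^2 = 6.72, so log Q = 0.828 and E = +0.92 − (0.0592/2)(0.828) = +0.8955 V.
Then ΔG = −nFE = −2 × 96485 × +0.8955 J/mol = −173 kJ/mol.

−173 kJ/mol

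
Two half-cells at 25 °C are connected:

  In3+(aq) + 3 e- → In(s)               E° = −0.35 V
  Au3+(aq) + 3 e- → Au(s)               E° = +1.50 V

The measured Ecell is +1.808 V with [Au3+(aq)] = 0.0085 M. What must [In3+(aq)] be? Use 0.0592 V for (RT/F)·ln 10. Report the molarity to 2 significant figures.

With Au³⁺/Au at the cathode and In³⁺/In at the anode, E°cell = +1.50 − (−0.35) = +1.85 V (n = 3).
Rearranging E = E° − (0.0592/n)·log Q gives log Q = 3(+1.85 − (+1.808))/0.0592 = 2.128.
Balancing electrons gives Au3+(aq) + In(s) → Au(s) + In3+(aq); thus Q = [In3+(aq)] / [Au3+(aq)].
Isolating [In3+(aq)] in Q = 10^{2.128} yields log [In3+(aq)] = 0.057, i.e. 1.1 M.

1.1 M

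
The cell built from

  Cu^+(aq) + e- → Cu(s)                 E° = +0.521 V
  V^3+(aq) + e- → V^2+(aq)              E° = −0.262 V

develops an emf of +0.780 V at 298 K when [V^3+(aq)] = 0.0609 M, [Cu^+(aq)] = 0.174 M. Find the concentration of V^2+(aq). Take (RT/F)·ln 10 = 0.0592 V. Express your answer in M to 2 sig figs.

With Cu⁺/Cu at the cathode and V³⁺/V²⁺ at the anode, E°cell = +0.521 − (−0.262) = +0.783 V (n = 1).
From the Nernst equation, log Q = n(E° − E)/0.0592 = 1·(+0.783 − (+0.780))/0.0592 = 0.051.
For Cu^+(aq) + V^2+(aq) → Cu(s) + V^3+(aq), the reaction quotient is Q = [V^3+(aq)] / ([Cu^+(aq)]·[V^2+(aq)]).
Solving for the unknown gives log [V^2+(aq)] = −0.507, so [V^2+(aq)] ≈ 0.31 M.

0.31 M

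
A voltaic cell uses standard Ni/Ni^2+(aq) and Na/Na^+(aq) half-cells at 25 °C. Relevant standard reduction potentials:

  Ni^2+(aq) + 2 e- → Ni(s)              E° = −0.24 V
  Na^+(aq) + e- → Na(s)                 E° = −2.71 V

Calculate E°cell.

+2.47 V

Of the two couples in this cell, the one with the more positive reduction potential is reduced at the cathode: here that is Ni²⁺/Ni (−0.24 V); Na⁺/Na (−2.71 V) is the anode.
E°cell = E°(cathode) − E°(anode) = −0.24 − (−2.71) = +2.47 V.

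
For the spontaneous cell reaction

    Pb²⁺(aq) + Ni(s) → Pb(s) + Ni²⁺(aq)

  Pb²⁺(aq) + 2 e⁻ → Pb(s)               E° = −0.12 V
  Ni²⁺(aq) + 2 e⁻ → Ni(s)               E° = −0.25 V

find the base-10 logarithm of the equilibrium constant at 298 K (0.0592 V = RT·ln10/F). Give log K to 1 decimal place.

The Pb²⁺/Pb couple is reduced (cathode); E°cell = −0.12 − (−0.25) = +0.13 V with n = 2.
At equilibrium E = 0, so log K = nE°cell / 0.0592 = (2)(+0.13) / 0.0592 = 4.4.

log K = 4.4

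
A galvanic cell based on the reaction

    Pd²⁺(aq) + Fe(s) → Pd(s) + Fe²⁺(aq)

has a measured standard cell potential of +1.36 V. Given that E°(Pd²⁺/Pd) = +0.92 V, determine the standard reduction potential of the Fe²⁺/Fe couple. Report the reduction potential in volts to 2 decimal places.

In the reaction as written the Pd²⁺/Pd couple is reduced (cathode) and Fe²⁺/Fe is oxidized (anode), so E°cell = E°(Pd²⁺/Pd) − E°(Fe²⁺/Fe).
E°(Fe²⁺/Fe) = E°(cathode) − E°cell = +0.92 − (+1.36) = −0.44 V.

−0.44 V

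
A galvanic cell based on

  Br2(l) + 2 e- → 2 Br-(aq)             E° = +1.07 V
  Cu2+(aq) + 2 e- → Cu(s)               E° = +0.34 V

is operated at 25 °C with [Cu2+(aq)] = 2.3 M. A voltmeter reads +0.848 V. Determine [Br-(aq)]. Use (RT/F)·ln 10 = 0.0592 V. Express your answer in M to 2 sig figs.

With Br₂/Br⁻ at the cathode and Cu²⁺/Cu at the anode, E°cell = +1.07 − (+0.34) = +0.73 V (n = 2).
Since E = E° − (0.0592/n)·log Q, log Q = n(E° − E)/0.0592 = −3.986.
For Br2(l) + Cu(s) → 2 Br-(aq) + Cu2+(aq), the reaction quotient is Q = [Br-(aq)]^2·[Cu2+(aq)].
Isolating [Br-(aq)] in Q = 10^{−3.986} yields log [Br-(aq)] = −2.174, i.e. 0.0067 M.

0.0067 M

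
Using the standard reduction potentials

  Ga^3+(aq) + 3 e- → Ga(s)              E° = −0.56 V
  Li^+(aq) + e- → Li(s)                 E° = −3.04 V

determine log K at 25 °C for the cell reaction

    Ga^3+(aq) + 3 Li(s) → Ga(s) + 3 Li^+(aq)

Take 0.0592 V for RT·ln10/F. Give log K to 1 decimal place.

log K = 125.7

The Ga³⁺/Ga couple is reduced (cathode); E°cell = −0.56 − (−3.04) = +2.48 V with n = 3.
At equilibrium E = 0, so log K = nE°cell / 0.0592 = (3)(+2.48) / 0.0592 = 125.7.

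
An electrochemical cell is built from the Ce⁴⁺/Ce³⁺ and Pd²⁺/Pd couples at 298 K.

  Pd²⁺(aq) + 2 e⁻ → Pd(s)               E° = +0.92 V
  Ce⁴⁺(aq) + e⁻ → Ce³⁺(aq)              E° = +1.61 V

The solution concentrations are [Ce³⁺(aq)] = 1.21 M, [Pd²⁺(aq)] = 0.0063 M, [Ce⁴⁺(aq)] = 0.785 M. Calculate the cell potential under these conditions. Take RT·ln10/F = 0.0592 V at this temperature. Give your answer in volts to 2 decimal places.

Ce⁴⁺/Ce³⁺ is reduced (cathode, E° = +1.61 V) and Pd²⁺/Pd is oxidized (anode).
The standard potential is +1.61 − (+0.92) = +0.69 V and the balanced reaction transfers n = 2 electrons.
The balanced reaction is 2 Ce⁴⁺(aq) + Pd(s) → 2 Ce³⁺(aq) + Pd²⁺(aq), so Q = ([Ce³⁺(aq)]^2·[Pd²⁺(aq)]) / [Ce⁴⁺(aq)]^2 = 0.015 and log Q = −1.825.
Applying E = E° − (RT ln10/nF)·log Q gives +0.69 − (0.0592/2)(−1.825) = +0.74 V.

+0.74 V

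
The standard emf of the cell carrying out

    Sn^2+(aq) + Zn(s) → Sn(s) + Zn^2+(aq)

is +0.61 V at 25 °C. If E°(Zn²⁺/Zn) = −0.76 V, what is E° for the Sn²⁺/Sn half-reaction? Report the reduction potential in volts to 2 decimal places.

−0.15 V

In the reaction as written the Sn²⁺/Sn couple is reduced (cathode) and Zn²⁺/Zn is oxidized (anode), so E°cell = E°(Sn²⁺/Sn) − E°(Zn²⁺/Zn).
E°(Sn²⁺/Sn) = E°cell + E°(anode) = +0.61 + (−0.76) = −0.15 V.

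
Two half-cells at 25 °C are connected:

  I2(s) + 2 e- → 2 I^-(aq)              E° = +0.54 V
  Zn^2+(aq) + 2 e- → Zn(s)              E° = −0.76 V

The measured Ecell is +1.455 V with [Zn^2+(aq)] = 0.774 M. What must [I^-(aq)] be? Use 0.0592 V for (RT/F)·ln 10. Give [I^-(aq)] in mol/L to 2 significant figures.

0.0027 M

I₂/I⁻ is the cathode (higher E°); E°cell = +0.54 − (−0.76) = +1.30 V with n = 2.
Rearranging E = E° − (0.0592/n)·log Q gives log Q = 2(+1.30 − (+1.455))/0.0592 = −5.236.
The balanced reaction is I2(s) + Zn(s) → 2 I^-(aq) + Zn^2+(aq), so Q = [I^-(aq)]^2·[Zn^2+(aq)].
Substituting the known concentrations and solving, log [I^-(aq)] = −2.562 and [I^-(aq)] = 0.0027 M.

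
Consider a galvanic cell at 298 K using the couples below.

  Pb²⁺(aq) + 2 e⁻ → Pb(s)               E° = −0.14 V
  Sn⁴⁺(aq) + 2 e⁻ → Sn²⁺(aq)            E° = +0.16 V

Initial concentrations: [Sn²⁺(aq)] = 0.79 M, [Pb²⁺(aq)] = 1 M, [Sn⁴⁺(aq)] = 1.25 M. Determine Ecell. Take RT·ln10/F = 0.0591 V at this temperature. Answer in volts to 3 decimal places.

The Sn⁴⁺/Sn²⁺ couple has the more positive E°, so it is the cathode; Pb²⁺/Pb is the anode.
E°cell = E°cat − E°an = +0.16 − (−0.14) = +0.30 V; n = 2.
For the overall reaction Sn⁴⁺(aq) + Pb(s) → Sn²⁺(aq) + Pb²⁺(aq), Q = ([Sn²⁺(aq)]·[Pb²⁺(aq)]) / [Sn⁴⁺(aq)] = 0.632, giving log Q = −0.199.
By the Nernst equation, E = +0.30 − (0.0591/2)·(−0.199) = +0.306 V.

+0.306 V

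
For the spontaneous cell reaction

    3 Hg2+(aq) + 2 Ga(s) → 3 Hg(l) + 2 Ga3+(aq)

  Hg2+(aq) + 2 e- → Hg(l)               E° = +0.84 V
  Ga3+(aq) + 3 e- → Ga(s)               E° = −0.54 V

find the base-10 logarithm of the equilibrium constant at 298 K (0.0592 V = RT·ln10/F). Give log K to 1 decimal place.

The Hg²⁺/Hg couple is reduced (cathode); E°cell = +0.84 − (−0.54) = +1.38 V with n = 6.
At equilibrium E = 0, so log K = nE°cell / 0.0592 = (6)(+1.38) / 0.0592 = 139.9.

log K = 139.9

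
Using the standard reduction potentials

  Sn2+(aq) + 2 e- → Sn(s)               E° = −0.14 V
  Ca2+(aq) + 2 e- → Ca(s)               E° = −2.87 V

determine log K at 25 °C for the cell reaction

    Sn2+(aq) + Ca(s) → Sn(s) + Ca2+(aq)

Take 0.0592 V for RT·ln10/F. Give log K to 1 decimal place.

log K = 92.2

The Sn²⁺/Sn couple is reduced (cathode); E°cell = −0.14 − (−2.87) = +2.73 V with n = 2.
At equilibrium E = 0, so log K = nE°cell / 0.0592 = (2)(+2.73) / 0.0592 = 92.2.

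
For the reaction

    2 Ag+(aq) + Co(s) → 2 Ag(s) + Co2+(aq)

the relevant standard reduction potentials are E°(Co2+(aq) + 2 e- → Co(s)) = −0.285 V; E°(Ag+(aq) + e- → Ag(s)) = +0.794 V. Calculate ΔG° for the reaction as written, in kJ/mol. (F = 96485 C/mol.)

−208 kJ/mol

In the reaction as written Ag+(aq) is reduced, so the Ag⁺/Ag couple is the cathode and Co²⁺/Co is the anode.
E°cell = +0.794 − (−0.285) = +1.079 V; balancing electrons gives n = 2.
ΔG° = −nFE°cell = −(2)(96485)(+1.079) J/mol = −208 kJ/mol.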